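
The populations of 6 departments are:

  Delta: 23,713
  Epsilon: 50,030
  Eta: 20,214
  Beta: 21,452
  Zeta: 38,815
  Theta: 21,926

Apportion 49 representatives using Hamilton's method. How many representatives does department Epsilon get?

Total 176150; standard divisor 176150/49 ≈ 3594.898.
Standard quotas: Delta 6.5963, Epsilon 13.9169, Eta 5.6230, Beta 5.9673, Zeta 10.7972, Theta 6.0992.
Lower quotas: Delta 6, Epsilon 13, Eta 5, Beta 5, Zeta 10, Theta 6 (sum 45, leaving 4 seats).
Remainders in descending order: Beta 0.9673, Epsilon 0.9169, Zeta 0.7972, Eta 0.6230, Delta 0.5963, Theta 0.0992.
Largest remainders: Beta, Epsilon, Zeta, Eta receive the extra seats.
Epsilon receives 14.

14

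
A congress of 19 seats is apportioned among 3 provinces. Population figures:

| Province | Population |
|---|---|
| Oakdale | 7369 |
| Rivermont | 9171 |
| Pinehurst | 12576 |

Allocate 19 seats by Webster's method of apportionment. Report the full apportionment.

Oakdale 5; Rivermont 6; Pinehurst 8

Standard divisor 29116/19 ≈ 1532.421; standard quotas: Oakdale 4.809, Rivermont 5.985, Pinehurst 8.207.
Rounding to the nearest integer gives Oakdale 5, Rivermont 6, Pinehurst 8 — total 19, matching the house size, so no adjustment is needed.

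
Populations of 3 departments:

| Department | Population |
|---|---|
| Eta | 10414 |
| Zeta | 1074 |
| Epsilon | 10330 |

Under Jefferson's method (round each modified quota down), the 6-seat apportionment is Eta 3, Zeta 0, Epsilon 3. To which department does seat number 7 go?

Eta

Priority for the next seat is population ÷ (current seats + 1).
Priorities: Eta 2603.500, Zeta 1074.000, Epsilon 2582.500.
Highest priority: Eta.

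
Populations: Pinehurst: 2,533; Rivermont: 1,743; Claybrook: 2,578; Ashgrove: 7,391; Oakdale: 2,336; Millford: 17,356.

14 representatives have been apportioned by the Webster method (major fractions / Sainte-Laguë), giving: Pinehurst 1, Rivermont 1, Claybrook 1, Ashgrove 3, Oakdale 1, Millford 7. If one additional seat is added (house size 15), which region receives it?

Priority for the next seat is population ÷ (current seats + 0.5).
Priorities: Pinehurst 1688.667, Rivermont 1162.000, Claybrook 1718.667, Ashgrove 2111.714, Oakdale 1557.333, Millford 2314.133.
Highest priority: Millford.

Millford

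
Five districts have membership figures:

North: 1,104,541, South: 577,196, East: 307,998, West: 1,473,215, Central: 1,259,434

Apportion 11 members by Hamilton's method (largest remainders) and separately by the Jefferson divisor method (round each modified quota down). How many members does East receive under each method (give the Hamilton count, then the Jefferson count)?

Hamilton: North 3, South 1, East 1, West 3, Central 3.
Jefferson: North 3, South 1, East 0, West 4, Central 3.
East gets 1 under Hamilton and 0 under Jefferson.

1 and 0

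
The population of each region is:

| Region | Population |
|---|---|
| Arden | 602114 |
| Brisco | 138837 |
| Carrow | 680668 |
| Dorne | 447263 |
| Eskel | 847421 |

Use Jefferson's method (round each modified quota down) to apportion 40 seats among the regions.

Arden=9, Brisco=2, Carrow=10, Dorne=6, Eskel=13

Standard divisor 2716303/40 ≈ 67907.575; standard quotas: Arden 8.867, Brisco 2.044, Carrow 10.023, Dorne 6.586, Eskel 12.479.
Rounding down gives 8, 2, 10, 6, 12 = 38 seats, so the divisor must be adjusted.
With modified divisor 64500: modified quotas Arden 9.335, Brisco 2.153, Carrow 10.553, Dorne 6.934, Eskel 13.138.
Rounding down: Arden 9, Brisco 2, Carrow 10, Dorne 6, Eskel 13 (total 40).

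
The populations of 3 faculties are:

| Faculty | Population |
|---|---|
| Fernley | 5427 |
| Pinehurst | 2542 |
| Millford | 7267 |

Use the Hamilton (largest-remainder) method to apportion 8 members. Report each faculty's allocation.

Standard divisor: 15236 ÷ 8 ≈ 1904.5.
Standard quotas: Fernley 2.8496, Pinehurst 1.3347, Millford 3.8157.
Lower quotas: Fernley 2, Pinehurst 1, Millford 3 (sum 6, leaving 2 seats).
Remainders in descending order: Fernley 0.8496, Millford 0.8157, Pinehurst 0.3347.
Largest remainders: Fernley, Millford receive the extra seats.

Fernley: 3; Pinehurst: 1; Millford: 4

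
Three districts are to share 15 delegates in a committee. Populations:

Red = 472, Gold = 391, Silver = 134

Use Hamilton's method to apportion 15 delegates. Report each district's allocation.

Red 7, Gold 6, Silver 2

Standard divisor: 997 ÷ 15 ≈ 66.467.
Standard quotas: Red 7.101, Gold 5.883, Silver 2.016.
Lower quotas: Red 7, Gold 5, Silver 2 (sum 14, leaving 1 seat).
Remainders in descending order: Gold 0.883, Red 0.101, Silver 0.016.
Largest remainder: Gold receives the extra seat.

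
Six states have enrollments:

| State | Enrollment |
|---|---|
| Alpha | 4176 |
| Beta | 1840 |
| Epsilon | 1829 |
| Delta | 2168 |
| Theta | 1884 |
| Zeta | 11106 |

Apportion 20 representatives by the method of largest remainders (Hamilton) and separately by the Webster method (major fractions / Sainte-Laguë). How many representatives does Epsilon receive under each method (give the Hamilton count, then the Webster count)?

Hamilton: Alpha 4, Beta 1, Epsilon 1, Delta 2, Theta 2, Zeta 10.
Webster: Alpha 3, Beta 2, Epsilon 2, Delta 2, Theta 2, Zeta 9.
Epsilon gets 1 under Hamilton and 2 under Webster.

1 and 2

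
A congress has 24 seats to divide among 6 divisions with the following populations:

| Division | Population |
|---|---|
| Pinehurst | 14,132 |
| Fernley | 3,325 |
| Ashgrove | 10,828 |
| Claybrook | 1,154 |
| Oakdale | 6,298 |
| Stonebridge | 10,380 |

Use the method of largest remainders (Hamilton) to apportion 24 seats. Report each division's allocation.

Standard divisor: 46117 ÷ 24 ≈ 1921.542.
Standard quotas: Pinehurst 7.3545, Fernley 1.7304, Ashgrove 5.6351, Claybrook 0.6006, Oakdale 3.2776, Stonebridge 5.4019.
Lower quotas: Pinehurst 7, Fernley 1, Ashgrove 5, Claybrook 0, Oakdale 3, Stonebridge 5 (sum 21, leaving 3 seats).
Remainders in descending order: Fernley 0.7304, Ashgrove 0.6351, Claybrook 0.6006, Stonebridge 0.4019, Pinehurst 0.3545, Oakdale 0.2776.
The surplus seats go to Fernley, Ashgrove, Claybrook.

Pinehurst 7; Fernley 2; Ashgrove 6; Claybrook 1; Oakdale 3; Stonebridge 5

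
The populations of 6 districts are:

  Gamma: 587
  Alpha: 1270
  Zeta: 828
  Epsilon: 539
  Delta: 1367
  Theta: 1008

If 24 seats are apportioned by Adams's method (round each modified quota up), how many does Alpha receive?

Standard divisor 5599/24 ≈ 233.292; standard quotas: Gamma 2.516, Alpha 5.444, Zeta 3.549, Epsilon 2.310, Delta 5.860, Theta 4.321.
Rounding up gives 3, 6, 4, 3, 6, 5 = 27 seats, so the divisor must be adjusted.
With modified divisor 272.23: modified quotas Gamma 2.156, Alpha 4.665, Zeta 3.042, Epsilon 1.980, Delta 5.021, Theta 3.703.
Rounding up: Gamma 3, Alpha 5, Zeta 4, Epsilon 2, Delta 6, Theta 4 (total 24).
Alpha receives 5.

5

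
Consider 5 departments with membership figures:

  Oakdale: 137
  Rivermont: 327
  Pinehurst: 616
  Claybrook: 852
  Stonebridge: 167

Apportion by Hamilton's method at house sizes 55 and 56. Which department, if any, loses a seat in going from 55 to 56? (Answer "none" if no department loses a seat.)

none

At 55 seats: Oakdale 4, Rivermont 9, Pinehurst 16, Claybrook 22, Stonebridge 4.
At 56 seats: Oakdale 4, Rivermont 9, Pinehurst 16, Claybrook 23, Stonebridge 4.
No department's allocation decreased.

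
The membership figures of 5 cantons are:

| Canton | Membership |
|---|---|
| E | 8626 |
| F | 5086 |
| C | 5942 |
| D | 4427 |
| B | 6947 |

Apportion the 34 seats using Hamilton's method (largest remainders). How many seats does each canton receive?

E 9; F 6; C 6; D 5; B 8

The standard divisor is 31028/34 ≈ 912.588.
Standard quotas: E 9.4522, F 5.5732, C 6.5112, D 4.8510, B 7.6124.
Lower quotas: E 9, F 5, C 6, D 4, B 7 (sum 31, leaving 3 seats).
Remainders in descending order: D 0.8510, B 0.6124, F 0.5732, C 0.5112, E 0.4522.
The surplus seats go to D, B, F.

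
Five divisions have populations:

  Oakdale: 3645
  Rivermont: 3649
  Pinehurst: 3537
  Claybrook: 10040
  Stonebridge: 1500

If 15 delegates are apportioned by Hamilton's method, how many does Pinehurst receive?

Total 22371; standard divisor 22371/15 ≈ 1491.4.
Standard quotas: Oakdale 2.4440, Rivermont 2.4467, Pinehurst 2.3716, Claybrook 6.7319, Stonebridge 1.0058.
Lower quotas: Oakdale 2, Rivermont 2, Pinehurst 2, Claybrook 6, Stonebridge 1 (sum 13, leaving 2 seats).
Remainders in descending order: Claybrook 0.7319, Rivermont 0.4467, Oakdale 0.4440, Pinehurst 0.3716, Stonebridge 0.0058.
The surplus seats go to Claybrook, Rivermont.
Pinehurst receives 2.

2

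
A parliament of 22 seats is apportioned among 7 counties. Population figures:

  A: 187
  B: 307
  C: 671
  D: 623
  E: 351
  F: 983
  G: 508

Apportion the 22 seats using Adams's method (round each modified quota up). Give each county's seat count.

A=1; B=2; C=4; D=4; E=2; F=6; G=3

Standard divisor 3630/22 ≈ 165; standard quotas: A 1.133, B 1.861, C 4.067, D 3.776, E 2.127, F 5.958, G 3.079.
Rounding up gives 2, 2, 5, 4, 3, 6, 4 = 26 seats, so the divisor must be adjusted.
With modified divisor 192: modified quotas A 0.974, B 1.599, C 3.495, D 3.245, E 1.828, F 5.120, G 2.646.
Rounding up: A 1, B 2, C 4, D 4, E 2, F 6, G 3 (total 22).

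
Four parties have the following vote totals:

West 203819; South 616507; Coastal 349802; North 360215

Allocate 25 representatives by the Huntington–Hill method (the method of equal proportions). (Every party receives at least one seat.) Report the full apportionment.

West 3, South 10, Coastal 6, North 6

With divisor 61351: modified quotas West 3.322, South 10.049, Coastal 5.702, North 5.871.
Geometric-mean thresholds: West √(3·4)=3.464, South √(10·11)=10.488, Coastal √(5·6)=5.477, North √(5·6)=5.477.
Each quota rounded against its threshold gives West 3, South 10, Coastal 6, North 6 (total 25).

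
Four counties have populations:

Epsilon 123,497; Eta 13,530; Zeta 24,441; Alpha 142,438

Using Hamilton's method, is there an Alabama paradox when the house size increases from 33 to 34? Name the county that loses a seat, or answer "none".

Eta

At 33 seats: Epsilon 13, Eta 2, Zeta 3, Alpha 15.
At 34 seats: Epsilon 14, Eta 1, Zeta 3, Alpha 16.
Eta drops from 2 to 1.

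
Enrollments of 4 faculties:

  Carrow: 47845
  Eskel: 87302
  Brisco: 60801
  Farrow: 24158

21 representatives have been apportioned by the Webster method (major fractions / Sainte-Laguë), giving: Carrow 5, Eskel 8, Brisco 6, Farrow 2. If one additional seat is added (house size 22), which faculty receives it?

Eskel

Priority for the next seat is population ÷ (current seats + 0.5).
Priorities: Carrow 8699.091, Eskel 10270.824, Brisco 9354.000, Farrow 9663.200.
Highest priority: Eskel.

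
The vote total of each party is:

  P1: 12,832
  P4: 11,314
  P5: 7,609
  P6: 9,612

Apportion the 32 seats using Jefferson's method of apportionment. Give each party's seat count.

Standard divisor 41367/32 ≈ 1292.719; standard quotas: P1 9.926, P4 8.752, P5 5.886, P6 7.435.
Rounding down gives 9, 8, 5, 7 = 29 seats, so the divisor must be adjusted.
With modified divisor 1230: modified quotas P1 10.433, P4 9.198, P5 6.186, P6 7.815.
Rounding down: P1 10, P4 9, P5 6, P6 7 (total 32).

P1=10; P4=9; P5=6; P6=7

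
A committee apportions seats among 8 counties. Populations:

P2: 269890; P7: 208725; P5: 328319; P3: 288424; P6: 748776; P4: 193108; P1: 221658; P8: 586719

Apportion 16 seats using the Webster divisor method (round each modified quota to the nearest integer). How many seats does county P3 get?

2

Standard divisor 2845619/16 ≈ 177851.188; standard quotas: P2 1.518, P7 1.174, P5 1.846, P3 1.622, P6 4.210, P4 1.086, P1 1.246, P8 3.299.
Rounding to the nearest integer gives P2 2, P7 1, P5 2, P3 2, P6 4, P4 1, P1 1, P8 3 — total 16, matching the house size, so no adjustment is needed.
P3 receives 2.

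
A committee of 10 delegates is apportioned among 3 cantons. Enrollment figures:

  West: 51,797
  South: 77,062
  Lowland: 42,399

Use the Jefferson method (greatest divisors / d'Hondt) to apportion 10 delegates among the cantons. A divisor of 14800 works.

West 3; South 5; Lowland 2

With modified divisor 14800: modified quotas West 3.500, South 5.207, Lowland 2.865.
Rounding down: West 3, South 5, Lowland 2 (total 10).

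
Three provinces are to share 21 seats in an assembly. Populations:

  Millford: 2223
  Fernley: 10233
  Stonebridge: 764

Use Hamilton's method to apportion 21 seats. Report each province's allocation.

Millford=4, Fernley=16, Stonebridge=1

The standard divisor is 13220/21 ≈ 629.524.
Standard quotas: Millford 3.5312, Fernley 16.2551, Stonebridge 1.2136.
Lower quotas: Millford 3, Fernley 16, Stonebridge 1 (sum 20, leaving 1 seat).
Remainders in descending order: Millford 0.5312, Fernley 0.2551, Stonebridge 0.2136.
Largest remainder: Millford receives the extra seat.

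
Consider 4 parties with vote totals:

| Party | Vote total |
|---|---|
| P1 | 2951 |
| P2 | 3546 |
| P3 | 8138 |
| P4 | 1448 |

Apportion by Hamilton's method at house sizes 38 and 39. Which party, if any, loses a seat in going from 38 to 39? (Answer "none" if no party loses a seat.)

P4

At 38 seats: P1 7, P2 8, P3 19, P4 4.
At 39 seats: P1 7, P2 9, P3 20, P4 3.
P4 drops from 4 to 3.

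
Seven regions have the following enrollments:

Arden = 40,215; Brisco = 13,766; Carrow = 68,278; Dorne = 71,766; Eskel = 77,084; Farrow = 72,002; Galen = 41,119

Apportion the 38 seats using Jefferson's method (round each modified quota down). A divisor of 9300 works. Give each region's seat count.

With modified divisor 9300: modified quotas Arden 4.324, Brisco 1.480, Carrow 7.342, Dorne 7.717, Eskel 8.289, Farrow 7.742, Galen 4.421.
Rounding down: Arden 4, Brisco 1, Carrow 7, Dorne 7, Eskel 8, Farrow 7, Galen 4 (total 38).

Arden 4; Brisco 1; Carrow 7; Dorne 7; Eskel 8; Farrow 7; Galen 4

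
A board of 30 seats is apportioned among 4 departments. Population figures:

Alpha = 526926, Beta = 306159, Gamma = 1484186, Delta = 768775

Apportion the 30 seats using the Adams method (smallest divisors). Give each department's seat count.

Alpha: 5, Beta: 3, Gamma: 14, Delta: 8

Standard divisor 3086046/30 ≈ 102868.2; standard quotas: Alpha 5.122, Beta 2.976, Gamma 14.428, Delta 7.473.
Rounding up gives 6, 3, 15, 8 = 32 seats, so the divisor must be adjusted.
With modified divisor 107900: modified quotas Alpha 4.883, Beta 2.837, Gamma 13.755, Delta 7.125.
Rounding up: Alpha 5, Beta 3, Gamma 14, Delta 8 (total 30).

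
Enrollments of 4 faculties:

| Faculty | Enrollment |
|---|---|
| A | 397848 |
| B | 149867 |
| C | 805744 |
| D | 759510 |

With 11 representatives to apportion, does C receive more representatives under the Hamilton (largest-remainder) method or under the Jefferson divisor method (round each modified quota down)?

Jefferson

Hamilton: A 2, B 1, C 4, D 4.
Jefferson: A 2, B 0, C 5, D 4.
C gets 4 under Hamilton and 5 under Jefferson.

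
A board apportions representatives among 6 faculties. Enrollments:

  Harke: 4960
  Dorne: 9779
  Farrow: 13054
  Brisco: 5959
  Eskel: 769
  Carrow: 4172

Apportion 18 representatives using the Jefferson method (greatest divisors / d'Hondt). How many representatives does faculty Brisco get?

Standard divisor 38693/18 ≈ 2149.611; standard quotas: Harke 2.307, Dorne 4.549, Farrow 6.073, Brisco 2.772, Eskel 0.358, Carrow 1.941.
Rounding down gives 2, 4, 6, 2, 0, 1 = 15 seats, so the divisor must be adjusted.
With modified divisor 1900: modified quotas Harke 2.611, Dorne 5.147, Farrow 6.871, Brisco 3.136, Eskel 0.405, Carrow 2.196.
Rounding down: Harke 2, Dorne 5, Farrow 6, Brisco 3, Eskel 0, Carrow 2 (total 18).
Brisco receives 3.

3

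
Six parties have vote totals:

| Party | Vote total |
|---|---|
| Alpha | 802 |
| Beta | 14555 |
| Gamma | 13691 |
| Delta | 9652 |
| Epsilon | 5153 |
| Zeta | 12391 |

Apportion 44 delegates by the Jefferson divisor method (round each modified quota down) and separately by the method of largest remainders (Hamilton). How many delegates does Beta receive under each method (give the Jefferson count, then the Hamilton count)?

12 and 11

Jefferson: Alpha 0, Beta 12, Gamma 11, Delta 7, Epsilon 4, Zeta 10.
Hamilton: Alpha 1, Beta 11, Gamma 11, Delta 7, Epsilon 4, Zeta 10.
Beta gets 12 under Jefferson and 11 under Hamilton.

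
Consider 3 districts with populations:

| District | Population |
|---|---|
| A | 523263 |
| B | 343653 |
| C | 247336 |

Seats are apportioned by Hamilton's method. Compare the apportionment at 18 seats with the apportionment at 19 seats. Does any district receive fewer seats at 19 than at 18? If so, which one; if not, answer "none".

none

At 18 seats: A 8, B 6, C 4.
At 19 seats: A 9, B 6, C 4.
No district's allocation decreased.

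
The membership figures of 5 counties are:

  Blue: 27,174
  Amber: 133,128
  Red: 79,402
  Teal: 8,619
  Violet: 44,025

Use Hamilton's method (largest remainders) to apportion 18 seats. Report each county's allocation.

Blue: 2; Amber: 8; Red: 5; Teal: 0; Violet: 3

Total 292348; standard divisor 292348/18 ≈ 16241.556.
Standard quotas: Blue 1.6731, Amber 8.1968, Red 4.8888, Teal 0.5307, Violet 2.7106.
Lower quotas: Blue 1, Amber 8, Red 4, Teal 0, Violet 2 (sum 15, leaving 3 seats).
Remainders in descending order: Red 0.8888, Violet 0.7106, Blue 0.6731, Teal 0.5307, Amber 0.1968.
The surplus seats go to Red, Violet, Blue.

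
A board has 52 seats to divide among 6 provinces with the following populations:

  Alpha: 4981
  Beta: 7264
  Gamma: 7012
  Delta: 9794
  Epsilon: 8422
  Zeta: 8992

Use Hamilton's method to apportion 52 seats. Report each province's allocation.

Total 46465; standard divisor 46465/52 ≈ 893.558.
Standard quotas: Alpha 5.5743, Beta 8.1293, Gamma 7.8473, Delta 10.9607, Epsilon 9.4252, Zeta 10.0631.
Lower quotas: Alpha 5, Beta 8, Gamma 7, Delta 10, Epsilon 9, Zeta 10 (sum 49, leaving 3 seats).
Remainders in descending order: Delta 0.9607, Gamma 0.8473, Alpha 0.5743, Epsilon 0.4252, Beta 0.1293, Zeta 0.0631.
The surplus seats go to Delta, Gamma, Alpha.

Alpha 6; Beta 8; Gamma 8; Delta 11; Epsilon 9; Zeta 10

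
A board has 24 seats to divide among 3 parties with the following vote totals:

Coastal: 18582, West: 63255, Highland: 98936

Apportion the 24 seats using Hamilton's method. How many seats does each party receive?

Coastal 3, West 8, Highland 13

Standard divisor: 180773 ÷ 24 ≈ 7532.208.
Standard quotas: Coastal 2.4670, West 8.3979, Highland 13.1351.
Lower quotas: Coastal 2, West 8, Highland 13 (sum 23, leaving 1 seat).
Remainders in descending order: Coastal 0.4670, West 0.3979, Highland 0.1351.
Largest remainder: Coastal receives the extra seat.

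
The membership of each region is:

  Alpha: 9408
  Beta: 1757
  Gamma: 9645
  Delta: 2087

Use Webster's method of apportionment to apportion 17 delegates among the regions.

Standard divisor 22897/17 ≈ 1346.882; standard quotas: Alpha 6.985, Beta 1.304, Gamma 7.161, Delta 1.550.
Rounding to the nearest integer gives Alpha 7, Beta 1, Gamma 7, Delta 2 — total 17, matching the house size, so no adjustment is needed.

Alpha 7; Beta 1; Gamma 7; Delta 2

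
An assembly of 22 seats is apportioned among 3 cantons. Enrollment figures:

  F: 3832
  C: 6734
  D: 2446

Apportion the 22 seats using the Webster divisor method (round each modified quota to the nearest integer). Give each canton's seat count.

F=7; C=11; D=4

Standard divisor 13012/22 ≈ 591.455; standard quotas: F 6.479, C 11.385, D 4.136.
Rounding to the nearest integer gives 6, 11, 4 = 21 seats, so the divisor must be adjusted.
With modified divisor 587.6: modified quotas F 6.521, C 11.460, D 4.163.
Rounding to the nearest integer: F 7, C 11, D 4 (total 22).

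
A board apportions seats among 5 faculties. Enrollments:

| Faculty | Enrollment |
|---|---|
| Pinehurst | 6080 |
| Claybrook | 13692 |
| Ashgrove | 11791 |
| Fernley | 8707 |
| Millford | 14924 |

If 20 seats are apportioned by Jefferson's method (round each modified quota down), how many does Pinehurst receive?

2

Standard divisor 55194/20 ≈ 2759.7; standard quotas: Pinehurst 2.203, Claybrook 4.961, Ashgrove 4.273, Fernley 3.155, Millford 5.408.
Rounding down gives 2, 4, 4, 3, 5 = 18 seats, so the divisor must be adjusted.
With modified divisor 2400: modified quotas Pinehurst 2.533, Claybrook 5.705, Ashgrove 4.913, Fernley 3.628, Millford 6.218.
Rounding down: Pinehurst 2, Claybrook 5, Ashgrove 4, Fernley 3, Millford 6 (total 20).
Pinehurst receives 2.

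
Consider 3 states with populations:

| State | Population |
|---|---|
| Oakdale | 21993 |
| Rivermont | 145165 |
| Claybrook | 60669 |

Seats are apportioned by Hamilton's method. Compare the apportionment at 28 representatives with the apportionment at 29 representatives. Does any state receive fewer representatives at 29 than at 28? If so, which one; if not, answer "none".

none

At 28 seats: Oakdale 3, Rivermont 18, Claybrook 7.
At 29 seats: Oakdale 3, Rivermont 18, Claybrook 8.
No state's allocation decreased.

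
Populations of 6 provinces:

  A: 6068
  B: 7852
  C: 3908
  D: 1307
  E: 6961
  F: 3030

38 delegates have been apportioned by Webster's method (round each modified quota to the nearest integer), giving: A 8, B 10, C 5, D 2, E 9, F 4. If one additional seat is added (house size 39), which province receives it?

Priority for the next seat is population ÷ (current seats + 0.5).
Priorities: A 713.882, B 747.810, C 710.545, D 522.800, E 732.737, F 673.333.
Highest priority: B.

B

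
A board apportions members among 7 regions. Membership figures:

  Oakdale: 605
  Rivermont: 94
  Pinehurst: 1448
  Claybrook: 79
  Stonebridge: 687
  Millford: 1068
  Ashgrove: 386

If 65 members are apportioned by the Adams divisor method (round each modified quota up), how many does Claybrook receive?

2

Standard divisor 4367/65 ≈ 67.185; standard quotas: Oakdale 9.005, Rivermont 1.399, Pinehurst 21.553, Claybrook 1.176, Stonebridge 10.226, Millford 15.896, Ashgrove 5.745.
Rounding up gives 10, 2, 22, 2, 11, 16, 6 = 69 seats, so the divisor must be adjusted.
With modified divisor 72: modified quotas Oakdale 8.403, Rivermont 1.306, Pinehurst 20.111, Claybrook 1.097, Stonebridge 9.542, Millford 14.833, Ashgrove 5.361.
Rounding up: Oakdale 9, Rivermont 2, Pinehurst 21, Claybrook 2, Stonebridge 10, Millford 15, Ashgrove 6 (total 65).
Claybrook receives 2.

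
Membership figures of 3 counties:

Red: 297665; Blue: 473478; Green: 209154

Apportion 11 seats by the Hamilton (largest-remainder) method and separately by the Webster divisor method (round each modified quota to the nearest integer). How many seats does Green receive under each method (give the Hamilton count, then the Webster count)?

3 and 2

Hamilton: Red 3, Blue 5, Green 3.
Webster: Red 3, Blue 6, Green 2.
Green gets 3 under Hamilton and 2 under Webster.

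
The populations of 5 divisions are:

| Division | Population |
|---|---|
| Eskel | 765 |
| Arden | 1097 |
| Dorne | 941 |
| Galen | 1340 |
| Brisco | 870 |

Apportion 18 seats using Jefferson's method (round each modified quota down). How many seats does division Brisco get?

3

Standard divisor 5013/18 ≈ 278.5; standard quotas: Eskel 2.747, Arden 3.939, Dorne 3.379, Galen 4.811, Brisco 3.124.
Rounding down gives 2, 3, 3, 4, 3 = 15 seats, so the divisor must be adjusted.
With modified divisor 250: modified quotas Eskel 3.060, Arden 4.388, Dorne 3.764, Galen 5.360, Brisco 3.480.
Rounding down: Eskel 3, Arden 4, Dorne 3, Galen 5, Brisco 3 (total 18).
Brisco receives 3.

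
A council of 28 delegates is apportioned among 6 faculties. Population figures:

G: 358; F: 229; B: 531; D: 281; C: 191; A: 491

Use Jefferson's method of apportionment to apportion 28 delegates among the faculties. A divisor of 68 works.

G 5, F 3, B 7, D 4, C 2, A 7

With modified divisor 68: modified quotas G 5.265, F 3.368, B 7.809, D 4.132, C 2.809, A 7.221.
Rounding down: G 5, F 3, B 7, D 4, C 2, A 7 (total 28).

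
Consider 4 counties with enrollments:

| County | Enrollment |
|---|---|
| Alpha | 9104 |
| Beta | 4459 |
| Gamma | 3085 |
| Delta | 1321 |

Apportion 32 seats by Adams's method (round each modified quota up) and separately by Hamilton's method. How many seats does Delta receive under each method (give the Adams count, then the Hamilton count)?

Adams: Alpha 15, Beta 8, Gamma 6, Delta 3.
Hamilton: Alpha 16, Beta 8, Gamma 6, Delta 2.
Delta gets 3 under Adams and 2 under Hamilton.

3 and 2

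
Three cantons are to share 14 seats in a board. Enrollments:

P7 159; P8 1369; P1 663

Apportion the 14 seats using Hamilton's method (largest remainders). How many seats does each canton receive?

Standard divisor: 2191 ÷ 14 ≈ 156.5.
Standard quotas: P7 1.016, P8 8.748, P1 4.236.
Lower quotas: P7 1, P8 8, P1 4 (sum 13, leaving 1 seat).
Remainders in descending order: P8 0.748, P1 0.236, P7 0.016.
The surplus seat goes to P8.

P7: 1, P8: 9, P1: 4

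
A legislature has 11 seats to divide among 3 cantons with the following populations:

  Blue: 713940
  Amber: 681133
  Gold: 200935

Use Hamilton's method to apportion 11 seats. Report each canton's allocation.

Standard divisor: 1596008 ÷ 11 ≈ 145091.636.
Standard quotas: Blue 4.9206, Amber 4.6945, Gold 1.3849.
Lower quotas: Blue 4, Amber 4, Gold 1 (sum 9, leaving 2 seats).
Remainders in descending order: Blue 0.9206, Amber 0.6945, Gold 0.3849.
The surplus seats go to Blue, Amber.

Blue 5; Amber 5; Gold 1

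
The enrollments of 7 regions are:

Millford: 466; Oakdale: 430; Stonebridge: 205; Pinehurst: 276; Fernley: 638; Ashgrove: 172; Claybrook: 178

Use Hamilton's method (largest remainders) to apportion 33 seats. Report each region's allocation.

Standard divisor: 2365 ÷ 33 ≈ 71.667.
Standard quotas: Millford 6.502, Oakdale 6.000, Stonebridge 2.860, Pinehurst 3.851, Fernley 8.902, Ashgrove 2.400, Claybrook 2.484.
Lower quotas: Millford 6, Oakdale 6, Stonebridge 2, Pinehurst 3, Fernley 8, Ashgrove 2, Claybrook 2 (sum 29, leaving 4 seats).
Remainders in descending order: Fernley 0.902, Stonebridge 0.860, Pinehurst 0.851, Millford 0.502, Claybrook 0.484, Ashgrove 0.400, Oakdale 0.000.
The surplus seats go to Fernley, Stonebridge, Pinehurst, Millford.

Millford 7; Oakdale 6; Stonebridge 3; Pinehurst 4; Fernley 9; Ashgrove 2; Claybrook 2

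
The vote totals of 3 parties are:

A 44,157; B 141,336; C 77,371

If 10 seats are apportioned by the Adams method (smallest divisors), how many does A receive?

2

Standard divisor 262864/10 ≈ 26286.4; standard quotas: A 1.680, B 5.377, C 2.943.
Rounding up gives 2, 6, 3 = 11 seats, so the divisor must be adjusted.
With modified divisor 31800: modified quotas A 1.389, B 4.445, C 2.433.
Rounding up: A 2, B 5, C 3 (total 10).
A receives 2.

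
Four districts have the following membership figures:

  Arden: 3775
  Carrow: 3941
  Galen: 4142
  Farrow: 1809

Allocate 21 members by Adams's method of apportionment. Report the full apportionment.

Arden=6; Carrow=6; Galen=6; Farrow=3

Standard divisor 13667/21 ≈ 650.81; standard quotas: Arden 5.800, Carrow 6.056, Galen 6.364, Farrow 2.780.
Rounding up gives 6, 7, 7, 3 = 23 seats, so the divisor must be adjusted.
With modified divisor 700: modified quotas Arden 5.393, Carrow 5.630, Galen 5.917, Farrow 2.584.
Rounding up: Arden 6, Carrow 6, Galen 6, Farrow 3 (total 21).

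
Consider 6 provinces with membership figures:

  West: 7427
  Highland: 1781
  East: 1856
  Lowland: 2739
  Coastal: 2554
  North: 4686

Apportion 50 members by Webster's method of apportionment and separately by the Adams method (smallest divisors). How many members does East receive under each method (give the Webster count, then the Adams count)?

4 and 5

Webster: West 18, Highland 4, East 4, Lowland 7, Coastal 6, North 11.
Adams: West 17, Highland 4, East 5, Lowland 7, Coastal 6, North 11.
East gets 4 under Webster and 5 under Adams.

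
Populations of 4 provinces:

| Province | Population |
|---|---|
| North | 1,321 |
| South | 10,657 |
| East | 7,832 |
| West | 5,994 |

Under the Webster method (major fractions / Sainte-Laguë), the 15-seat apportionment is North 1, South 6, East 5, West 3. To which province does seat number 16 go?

Priority for the next seat is population ÷ (current seats + 0.5).
Priorities: North 880.667, South 1639.538, East 1424.000, West 1712.571.
Highest priority: West.

West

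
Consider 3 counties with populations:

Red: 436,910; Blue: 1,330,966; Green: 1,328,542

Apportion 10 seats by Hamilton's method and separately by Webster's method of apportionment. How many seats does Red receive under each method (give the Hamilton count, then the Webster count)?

Hamilton: Red 2, Blue 4, Green 4.
Webster: Red 1, Blue 5, Green 4.
Red gets 2 under Hamilton and 1 under Webster.

2 and 1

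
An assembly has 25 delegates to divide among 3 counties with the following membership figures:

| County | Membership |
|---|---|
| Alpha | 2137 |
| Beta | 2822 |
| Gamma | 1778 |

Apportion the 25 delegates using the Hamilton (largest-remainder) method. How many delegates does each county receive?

Alpha 8, Beta 10, Gamma 7

The standard divisor is 6737/25 ≈ 269.48.
Standard quotas: Alpha 7.930, Beta 10.472, Gamma 6.598.
Lower quotas: Alpha 7, Beta 10, Gamma 6 (sum 23, leaving 2 seats).
Remainders in descending order: Alpha 0.930, Gamma 0.598, Beta 0.472.
Largest remainders: Alpha, Gamma receive the extra seats.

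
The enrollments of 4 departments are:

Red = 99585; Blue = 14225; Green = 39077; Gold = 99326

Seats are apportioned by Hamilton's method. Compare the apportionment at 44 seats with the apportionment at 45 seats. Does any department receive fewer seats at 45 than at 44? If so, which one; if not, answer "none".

Blue

At 44 seats: Red 17, Blue 3, Green 7, Gold 17.
At 45 seats: Red 18, Blue 2, Green 7, Gold 18.
Blue drops from 3 to 2.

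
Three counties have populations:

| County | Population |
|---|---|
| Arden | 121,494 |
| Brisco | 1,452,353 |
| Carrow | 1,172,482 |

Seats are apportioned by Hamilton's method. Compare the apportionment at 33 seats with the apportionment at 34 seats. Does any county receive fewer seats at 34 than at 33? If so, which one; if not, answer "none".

At 33 seats: Arden 2, Brisco 17, Carrow 14.
At 34 seats: Arden 1, Brisco 18, Carrow 15.
Arden drops from 2 to 1.

Arden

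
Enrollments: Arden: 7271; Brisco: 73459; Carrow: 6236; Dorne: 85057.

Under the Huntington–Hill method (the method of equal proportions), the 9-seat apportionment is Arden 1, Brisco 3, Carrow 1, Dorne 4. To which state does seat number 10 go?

Brisco

Priority for the next seat is population ÷ (√(s·(s+1))).
Priorities: Arden 5141.373, Brisco 21205.787, Carrow 4409.518, Dorne 19019.323.
Highest priority: Brisco.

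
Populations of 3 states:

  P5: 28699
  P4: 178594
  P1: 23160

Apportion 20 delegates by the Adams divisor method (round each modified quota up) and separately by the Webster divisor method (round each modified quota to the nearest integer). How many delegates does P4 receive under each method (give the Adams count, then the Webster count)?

Adams: P5 3, P4 15, P1 2.
Webster: P5 2, P4 16, P1 2.
P4 gets 15 under Adams and 16 under Webster.

15 and 16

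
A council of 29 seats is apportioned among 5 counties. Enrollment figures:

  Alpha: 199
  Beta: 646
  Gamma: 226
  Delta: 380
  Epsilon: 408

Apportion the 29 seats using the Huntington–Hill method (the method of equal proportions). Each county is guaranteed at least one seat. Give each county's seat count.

With divisor 64: modified quotas Alpha 3.109, Beta 10.094, Gamma 3.531, Delta 5.938, Epsilon 6.375.
Geometric-mean thresholds: Alpha √(3·4)=3.464, Beta √(10·11)=10.488, Gamma √(3·4)=3.464, Delta √(5·6)=5.477, Epsilon √(6·7)=6.481.
Each quota rounded against its threshold gives Alpha 3, Beta 10, Gamma 4, Delta 6, Epsilon 6 (total 29).

Alpha: 3, Beta: 10, Gamma: 4, Delta: 6, Epsilon: 6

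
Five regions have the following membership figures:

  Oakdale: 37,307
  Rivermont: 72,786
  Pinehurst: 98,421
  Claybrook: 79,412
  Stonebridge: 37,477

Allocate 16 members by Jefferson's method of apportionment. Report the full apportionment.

Standard divisor 325403/16 ≈ 20337.688; standard quotas: Oakdale 1.834, Rivermont 3.579, Pinehurst 4.839, Claybrook 3.905, Stonebridge 1.843.
Rounding down gives 1, 3, 4, 3, 1 = 12 seats, so the divisor must be adjusted.
With modified divisor 18400: modified quotas Oakdale 2.028, Rivermont 3.956, Pinehurst 5.349, Claybrook 4.316, Stonebridge 2.037.
Rounding down: Oakdale 2, Rivermont 3, Pinehurst 5, Claybrook 4, Stonebridge 2 (total 16).

Oakdale 2; Rivermont 3; Pinehurst 5; Claybrook 4; Stonebridge 2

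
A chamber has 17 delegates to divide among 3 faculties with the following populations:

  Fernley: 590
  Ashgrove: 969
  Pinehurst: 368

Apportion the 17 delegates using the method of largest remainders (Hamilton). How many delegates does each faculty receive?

Fernley 5, Ashgrove 9, Pinehurst 3

The standard divisor is 1927/17 ≈ 113.353.
Standard quotas: Fernley 5.205, Ashgrove 8.549, Pinehurst 3.246.
Lower quotas: Fernley 5, Ashgrove 8, Pinehurst 3 (sum 16, leaving 1 seat).
Remainders in descending order: Ashgrove 0.549, Pinehurst 0.246, Fernley 0.205.
Largest remainder: Ashgrove receives the extra seat.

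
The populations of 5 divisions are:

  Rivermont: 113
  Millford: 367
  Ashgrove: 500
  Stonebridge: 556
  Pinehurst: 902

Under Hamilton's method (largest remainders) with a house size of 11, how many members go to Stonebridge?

The standard divisor is 2438/11 ≈ 221.636.
Standard quotas: Rivermont 0.510, Millford 1.656, Ashgrove 2.256, Stonebridge 2.509, Pinehurst 4.070.
Lower quotas: Rivermont 0, Millford 1, Ashgrove 2, Stonebridge 2, Pinehurst 4 (sum 9, leaving 2 seats).
Remainders in descending order: Millford 0.656, Rivermont 0.510, Stonebridge 0.509, Ashgrove 0.256, Pinehurst 0.070.
The surplus seats go to Millford, Rivermont.
Stonebridge receives 2.

2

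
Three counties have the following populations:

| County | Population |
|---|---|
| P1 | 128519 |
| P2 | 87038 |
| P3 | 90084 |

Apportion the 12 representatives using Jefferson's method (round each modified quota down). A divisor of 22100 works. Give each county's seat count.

With modified divisor 22100: modified quotas P1 5.815, P2 3.938, P3 4.076.
Rounding down: P1 5, P2 3, P3 4 (total 12).

P1 5; P2 3; P3 4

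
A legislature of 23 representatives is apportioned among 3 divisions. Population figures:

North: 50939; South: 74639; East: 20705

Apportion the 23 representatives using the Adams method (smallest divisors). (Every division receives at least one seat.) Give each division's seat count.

Standard divisor 146283/23 ≈ 6360.13; standard quotas: North 8.009, South 11.735, East 3.255.
Rounding up gives 9, 12, 4 = 25 seats, so the divisor must be adjusted.
With modified divisor 6800: modified quotas North 7.491, South 10.976, East 3.045.
Rounding up: North 8, South 11, East 4 (total 23).

North 8; South 11; East 4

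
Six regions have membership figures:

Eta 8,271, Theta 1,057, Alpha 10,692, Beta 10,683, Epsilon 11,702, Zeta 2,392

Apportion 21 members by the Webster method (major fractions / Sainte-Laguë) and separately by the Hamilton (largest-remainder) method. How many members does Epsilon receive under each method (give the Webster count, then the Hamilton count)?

Webster: Eta 4, Theta 0, Alpha 5, Beta 5, Epsilon 6, Zeta 1.
Hamilton: Eta 4, Theta 1, Alpha 5, Beta 5, Epsilon 5, Zeta 1.
Epsilon gets 6 under Webster and 5 under Hamilton.

6 and 5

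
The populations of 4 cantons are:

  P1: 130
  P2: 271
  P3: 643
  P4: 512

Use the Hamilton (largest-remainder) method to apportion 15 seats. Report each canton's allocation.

P1 1, P2 3, P3 6, P4 5

The standard divisor is 1556/15 ≈ 103.733.
Standard quotas: P1 1.253, P2 2.612, P3 6.199, P4 4.936.
Lower quotas: P1 1, P2 2, P3 6, P4 4 (sum 13, leaving 2 seats).
Remainders in descending order: P4 0.936, P2 0.612, P1 0.253, P3 0.199.
Largest remainders: P4, P2 receive the extra seats.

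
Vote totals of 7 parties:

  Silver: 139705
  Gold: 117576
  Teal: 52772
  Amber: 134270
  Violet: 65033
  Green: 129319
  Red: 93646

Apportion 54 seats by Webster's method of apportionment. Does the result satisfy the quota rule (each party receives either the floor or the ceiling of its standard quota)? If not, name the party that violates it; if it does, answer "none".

none

Standard quotas: Silver 10.302, Gold 8.670, Teal 3.891, Amber 9.901, Violet 4.795, Green 9.536, Red 6.905.
Webster allocation: Silver 10, Gold 9, Teal 4, Amber 10, Violet 5, Green 9, Red 7.
Every allocation lies between the lower and upper quota.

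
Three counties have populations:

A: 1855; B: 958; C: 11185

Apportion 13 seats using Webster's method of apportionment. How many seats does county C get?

10

Standard divisor 13998/13 ≈ 1076.769; standard quotas: A 1.723, B 0.890, C 10.388.
Rounding to the nearest integer gives A 2, B 1, C 10 — total 13, matching the house size, so no adjustment is needed.
C receives 10.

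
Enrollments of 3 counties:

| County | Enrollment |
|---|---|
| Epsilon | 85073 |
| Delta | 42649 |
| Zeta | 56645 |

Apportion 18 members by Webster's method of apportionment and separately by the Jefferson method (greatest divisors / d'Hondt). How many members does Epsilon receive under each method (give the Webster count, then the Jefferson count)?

8 and 9

Webster: Epsilon 8, Delta 4, Zeta 6.
Jefferson: Epsilon 9, Delta 4, Zeta 5.
Epsilon gets 8 under Webster and 9 under Jefferson.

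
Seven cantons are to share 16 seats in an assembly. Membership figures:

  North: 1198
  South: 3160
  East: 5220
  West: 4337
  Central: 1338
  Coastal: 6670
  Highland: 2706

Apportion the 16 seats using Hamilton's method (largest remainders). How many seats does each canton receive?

North=1; South=2; East=3; West=3; Central=1; Coastal=4; Highland=2

Standard divisor: 24629 ÷ 16 ≈ 1539.312.
Standard quotas: North 0.7783, South 2.0529, East 3.3911, West 2.8175, Central 0.8692, Coastal 4.3331, Highland 1.7579.
Lower quotas: North 0, South 2, East 3, West 2, Central 0, Coastal 4, Highland 1 (sum 12, leaving 4 seats).
Remainders in descending order: Central 0.8692, West 0.8175, North 0.7783, Highland 0.7579, East 0.3911, Coastal 0.3331, South 0.0529.
Largest remainders: Central, West, North, Highland receive the extra seats.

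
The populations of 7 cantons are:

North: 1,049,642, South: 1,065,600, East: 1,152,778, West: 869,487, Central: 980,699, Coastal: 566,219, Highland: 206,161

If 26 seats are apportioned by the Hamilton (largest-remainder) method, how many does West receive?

4

The standard divisor is 5890586/26 = 226561.
Standard quotas: North 4.6329, South 4.7034, East 5.0882, West 3.8378, Central 4.3286, Coastal 2.4992, Highland 0.9100.
Lower quotas: North 4, South 4, East 5, West 3, Central 4, Coastal 2, Highland 0 (sum 22, leaving 4 seats).
Remainders in descending order: Highland 0.9100, West 0.8378, South 0.7034, North 0.6329, Coastal 0.4992, Central 0.3286, East 0.0882.
Largest remainders: Highland, West, South, North receive the extra seats.
West receives 4.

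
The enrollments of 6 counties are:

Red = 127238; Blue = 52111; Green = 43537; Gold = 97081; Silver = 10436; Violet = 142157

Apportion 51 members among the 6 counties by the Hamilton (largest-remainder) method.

Total 472560; standard divisor 472560/51 ≈ 9265.882.
Standard quotas: Red 13.7319, Blue 5.6240, Green 4.6986, Gold 10.4773, Silver 1.1263, Violet 15.3420.
Lower quotas: Red 13, Blue 5, Green 4, Gold 10, Silver 1, Violet 15 (sum 48, leaving 3 seats).
Remainders in descending order: Red 0.7319, Green 0.6986, Blue 0.6240, Gold 0.4773, Violet 0.3420, Silver 0.1263.
The surplus seats go to Red, Green, Blue.

Red=14; Blue=6; Green=5; Gold=10; Silver=1; Violet=15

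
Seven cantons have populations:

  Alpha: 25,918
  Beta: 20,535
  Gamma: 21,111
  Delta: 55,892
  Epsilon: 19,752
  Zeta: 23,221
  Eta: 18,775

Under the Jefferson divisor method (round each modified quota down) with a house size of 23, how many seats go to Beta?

Standard divisor 185204/23 ≈ 8052.348; standard quotas: Alpha 3.219, Beta 2.550, Gamma 2.622, Delta 6.941, Epsilon 2.453, Zeta 2.884, Eta 2.332.
Rounding down gives 3, 2, 2, 6, 2, 2, 2 = 19 seats, so the divisor must be adjusted.
With modified divisor 6900: modified quotas Alpha 3.756, Beta 2.976, Gamma 3.060, Delta 8.100, Epsilon 2.863, Zeta 3.365, Eta 2.721.
Rounding down: Alpha 3, Beta 2, Gamma 3, Delta 8, Epsilon 2, Zeta 3, Eta 2 (total 23).
Beta receives 2.

2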